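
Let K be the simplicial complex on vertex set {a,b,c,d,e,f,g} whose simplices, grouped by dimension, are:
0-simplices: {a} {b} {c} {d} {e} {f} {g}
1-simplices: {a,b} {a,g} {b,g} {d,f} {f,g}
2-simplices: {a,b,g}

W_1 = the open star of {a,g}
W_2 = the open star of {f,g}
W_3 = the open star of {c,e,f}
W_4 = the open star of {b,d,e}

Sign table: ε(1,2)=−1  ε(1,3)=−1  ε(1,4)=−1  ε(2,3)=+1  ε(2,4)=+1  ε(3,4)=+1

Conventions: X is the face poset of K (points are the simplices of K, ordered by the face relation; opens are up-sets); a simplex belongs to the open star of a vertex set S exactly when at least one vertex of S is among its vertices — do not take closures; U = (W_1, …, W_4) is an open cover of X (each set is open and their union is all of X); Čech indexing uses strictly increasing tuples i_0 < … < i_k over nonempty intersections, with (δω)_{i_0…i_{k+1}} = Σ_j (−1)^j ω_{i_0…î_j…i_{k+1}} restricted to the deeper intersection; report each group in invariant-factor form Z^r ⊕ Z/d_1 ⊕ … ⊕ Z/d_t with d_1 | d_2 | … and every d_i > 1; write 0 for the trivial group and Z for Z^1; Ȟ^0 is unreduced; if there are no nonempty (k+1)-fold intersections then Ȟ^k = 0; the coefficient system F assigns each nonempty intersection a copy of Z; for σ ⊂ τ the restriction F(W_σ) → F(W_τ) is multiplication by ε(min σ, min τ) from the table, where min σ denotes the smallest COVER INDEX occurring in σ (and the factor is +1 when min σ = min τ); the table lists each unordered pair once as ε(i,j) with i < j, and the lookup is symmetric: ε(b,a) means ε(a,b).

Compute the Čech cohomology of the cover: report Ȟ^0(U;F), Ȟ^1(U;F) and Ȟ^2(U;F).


Ȟ^0 ≅ Z, Ȟ^1 ≅ 0, Ȟ^2 ≅ 0

intersection data:
  W1={{a},{g},{a,b},{a,g},{b,g},{f,g},{a,b,g}} W2={{f},{g},{a,g},{b,g},{d,f},{f,g},{a,b,g}} W3={{c},{e},{f},{d,f},{f,g}} W4={{b},{d},{e},{a,b},{b,g},{d,f},{a,b,g}}
  W12={{g},{a,g},{b,g},{f,g},{a,b,g}} W13={{f,g}} W14={{a,b},{b,g},{a,b,g}} W23={{f},{d,f},{f,g}} W24={{b,g},{d,f},{a,b,g}} W34={{e},{d,f}}
  W123={{f,g}} W124={{b,g},{a,b,g}} W234={{d,f}}
C dims 4,6,3; δ0: rk 3, SNF 1^3; δ1: rk 3, SNF 1^3
Ȟ^0 = (4 − 3) − 0 = 1, so Ȟ^0 ≅ Z
Ȟ^1 = (6 − 3) − 3 = 0, so Ȟ^1 ≅ 0
Ȟ^2 = (3 − 0) − 3 = 0, so Ȟ^2 ≅ 0


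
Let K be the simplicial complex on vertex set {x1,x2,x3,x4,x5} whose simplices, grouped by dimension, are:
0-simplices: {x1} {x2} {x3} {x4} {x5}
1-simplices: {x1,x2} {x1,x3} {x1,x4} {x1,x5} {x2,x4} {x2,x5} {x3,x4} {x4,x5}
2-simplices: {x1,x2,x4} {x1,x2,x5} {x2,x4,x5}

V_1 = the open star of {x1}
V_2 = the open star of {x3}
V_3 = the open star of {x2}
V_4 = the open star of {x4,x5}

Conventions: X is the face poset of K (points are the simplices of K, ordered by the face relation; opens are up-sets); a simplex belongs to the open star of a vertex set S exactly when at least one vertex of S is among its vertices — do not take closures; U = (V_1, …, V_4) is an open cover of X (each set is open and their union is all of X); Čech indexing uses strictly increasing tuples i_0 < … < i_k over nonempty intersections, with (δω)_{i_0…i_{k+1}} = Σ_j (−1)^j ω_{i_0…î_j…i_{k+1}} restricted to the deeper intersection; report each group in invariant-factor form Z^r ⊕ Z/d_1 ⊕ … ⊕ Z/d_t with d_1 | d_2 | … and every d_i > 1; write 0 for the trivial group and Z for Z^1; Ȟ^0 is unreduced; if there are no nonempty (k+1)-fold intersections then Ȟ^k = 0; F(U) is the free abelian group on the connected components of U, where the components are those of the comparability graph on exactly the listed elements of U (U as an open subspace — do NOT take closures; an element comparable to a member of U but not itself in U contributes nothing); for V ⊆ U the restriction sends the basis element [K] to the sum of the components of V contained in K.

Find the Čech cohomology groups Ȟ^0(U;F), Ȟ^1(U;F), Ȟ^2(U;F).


nonempty intersections:
  V1={{x1},{x1,x2},{x1,x3},{x1,x4},{x1,x5},{x1,x2,x4},{x1,x2,x5}} V2={{x3},{x1,x3},{x3,x4}} V3={{x2},{x1,x2},{x2,x4},{x2,x5},{x1,x2,x4},{x1,x2,x5},{x2,x4,x5}} V4={{x4},{x5},{x1,x4},{x1,x5},{x2,x4},{x2,x5},{x3,x4},{x4,x5},{x1,x2,x4},{x1,x2,x5},{x2,x4,x5}}
  V12={{x1,x3}} V13={{x1,x2},{x1,x2,x4},{x1,x2,x5}} V14={{x1,x4},{x1,x5},{x1,x2,x4},{x1,x2,x5}} V24={{x3,x4}} V34={{x2,x4},{x2,x5},{x1,x2,x4},{x1,x2,x5},{x2,x4,x5}}
  V134={{x1,x2,x4},{x1,x2,x5}}
components per intersection:
  V1: {{x1},{x1,x2},{x1,x3},{x1,x4},{x1,x5},{x1,x2,x4},{x1,x2,x5}}
  V2: {{x3},{x1,x3},{x3,x4}}
  V3: {{x2},{x1,x2},{x2,x4},{x2,x5},{x1,x2,x4},{x1,x2,x5},{x2,x4,x5}}
  V4: {{x4},{x5},{x1,x4},{x1,x5},{x2,x4},{x2,x5},{x3,x4},{x4,x5},{x1,x2,x4},{x1,x2,x5},{x2,x4,x5}}
  V12: {{x1,x3}}
  V13: {{x1,x2},{x1,x2,x4},{x1,x2,x5}}
  V14: {{x1,x4},{x1,x2,x4}} {{x1,x5},{x1,x2,x5}}
  V24: {{x3,x4}}
  V34: {{x2,x4},{x2,x5},{x1,x2,x4},{x1,x2,x5},{x2,x4,x5}}
  V134: {{x1,x2,x4}} {{x1,x2,x5}}
C dims 4,6,2; δ0: rk 3, SNF 1^3; δ1: rk 2, SNF 1^2
Ȟ^0: (4−3)−0=1 ⇒ Z
Ȟ^1: (6−2)−3=1 ⇒ Z
Ȟ^2: (2−0)−2=0 ⇒ 0

Ȟ^0(U;F) ≅ Z; Ȟ^1(U;F) ≅ Z; Ȟ^2(U;F) ≅ 0


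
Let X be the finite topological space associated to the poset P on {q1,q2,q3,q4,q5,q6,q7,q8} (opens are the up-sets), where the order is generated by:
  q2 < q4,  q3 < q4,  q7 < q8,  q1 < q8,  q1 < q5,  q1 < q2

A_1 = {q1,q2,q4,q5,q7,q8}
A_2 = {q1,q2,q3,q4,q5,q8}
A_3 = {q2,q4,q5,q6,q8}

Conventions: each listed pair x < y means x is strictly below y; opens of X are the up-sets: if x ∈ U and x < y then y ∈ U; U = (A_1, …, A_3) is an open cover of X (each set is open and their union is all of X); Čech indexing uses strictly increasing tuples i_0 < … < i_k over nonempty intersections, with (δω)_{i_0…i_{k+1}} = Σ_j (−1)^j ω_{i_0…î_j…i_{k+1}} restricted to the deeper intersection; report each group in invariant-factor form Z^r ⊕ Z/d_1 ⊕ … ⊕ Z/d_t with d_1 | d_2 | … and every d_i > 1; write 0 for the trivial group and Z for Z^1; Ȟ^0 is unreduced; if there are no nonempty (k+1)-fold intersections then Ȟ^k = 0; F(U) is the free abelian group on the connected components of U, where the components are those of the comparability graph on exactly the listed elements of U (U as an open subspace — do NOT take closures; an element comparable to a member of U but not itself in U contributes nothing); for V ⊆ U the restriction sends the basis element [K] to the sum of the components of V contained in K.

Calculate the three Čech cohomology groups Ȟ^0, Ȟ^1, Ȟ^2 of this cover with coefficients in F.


Ȟ^0(U;F) ≅ Z^2, Ȟ^1(U;F) ≅ 0, Ȟ^2(U;F) ≅ 0

cover nerve:
  A12={q1,q2,q4,q5,q8} A13={q2,q4,q5,q8} A23={q2,q4,q5,q8}
  A123={q2,q4,q5,q8}
components per intersection:
  A1: {q1,q2,q4,q5,q7,q8}
  A2: {q1,q2,q3,q4,q5,q8}
  A3: {q2,q4} {q5} {q6} {q8}
  A12: {q1,q2,q4,q5,q8}
  A13: {q2,q4} {q5} {q8}
  A23: {q2,q4} {q5} {q8}
  A123: {q2,q4} {q5} {q8}
C dims 6,7,3; δ0: rk 4, SNF 1^4; δ1: rk 3, SNF 1^3
Ȟ^0: (6−4)−0=2 ⇒ Z^2
Ȟ^1: (7−3)−4=0 ⇒ 0
Ȟ^2: (3−0)−3=0 ⇒ 0


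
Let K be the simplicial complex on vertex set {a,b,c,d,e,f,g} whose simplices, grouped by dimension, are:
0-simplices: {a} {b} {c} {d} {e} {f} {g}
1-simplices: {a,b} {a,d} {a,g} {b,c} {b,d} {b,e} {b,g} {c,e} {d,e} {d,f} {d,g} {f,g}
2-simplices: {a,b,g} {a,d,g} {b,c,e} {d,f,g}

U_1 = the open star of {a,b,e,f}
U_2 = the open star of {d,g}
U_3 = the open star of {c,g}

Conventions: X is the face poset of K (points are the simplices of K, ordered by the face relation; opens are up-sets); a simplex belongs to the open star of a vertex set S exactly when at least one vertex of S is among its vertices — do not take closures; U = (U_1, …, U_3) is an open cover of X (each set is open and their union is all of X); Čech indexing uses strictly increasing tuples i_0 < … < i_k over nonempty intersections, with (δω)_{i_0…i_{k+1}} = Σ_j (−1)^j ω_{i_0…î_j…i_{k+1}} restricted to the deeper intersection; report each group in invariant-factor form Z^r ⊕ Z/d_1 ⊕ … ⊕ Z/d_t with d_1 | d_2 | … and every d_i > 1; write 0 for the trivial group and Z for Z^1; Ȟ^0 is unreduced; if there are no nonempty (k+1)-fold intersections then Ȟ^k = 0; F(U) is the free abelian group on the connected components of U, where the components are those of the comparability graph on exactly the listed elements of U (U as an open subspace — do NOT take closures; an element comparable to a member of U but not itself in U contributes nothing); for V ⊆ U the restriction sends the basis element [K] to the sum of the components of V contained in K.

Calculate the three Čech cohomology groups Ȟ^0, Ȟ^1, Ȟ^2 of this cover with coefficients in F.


intersection data:
  U1={{a},{b},{e},{f},{a,b},{a,d},{a,g},{b,c},{b,d},{b,e},{b,g},{c,e},{d,e},{d,f},{f,g},{a,b,g},{a,d,g},{b,c,e},{d,f,g}} U2={{d},{g},{a,d},{a,g},{b,d},{b,g},{d,e},{d,f},{d,g},{f,g},{a,b,g},{a,d,g},{d,f,g}} U3={{c},{g},{a,g},{b,c},{b,g},{c,e},{d,g},{f,g},{a,b,g},{a,d,g},{b,c,e},{d,f,g}}
  U12={{a,d},{a,g},{b,d},{b,g},{d,e},{d,f},{f,g},{a,b,g},{a,d,g},{d,f,g}} U13={{a,g},{b,c},{b,g},{c,e},{f,g},{a,b,g},{a,d,g},{b,c,e},{d,f,g}} U23={{g},{a,g},{b,g},{d,g},{f,g},{a,b,g},{a,d,g},{d,f,g}}
  U123={{a,g},{b,g},{f,g},{a,b,g},{a,d,g},{d,f,g}}
components per intersection:
  U1: {{a},{b},{e},{a,b},{a,d},{a,g},{b,c},{b,d},{b,e},{b,g},{c,e},{d,e},{a,b,g},{a,d,g},{b,c,e}} {{f},{d,f},{f,g},{d,f,g}}
  U2: {{d},{g},{a,d},{a,g},{b,d},{b,g},{d,e},{d,f},{d,g},{f,g},{a,b,g},{a,d,g},{d,f,g}}
  U3: {{c},{b,c},{c,e},{b,c,e}} {{g},{a,g},{b,g},{d,g},{f,g},{a,b,g},{a,d,g},{d,f,g}}
  U12: {{a,d},{a,g},{b,g},{a,b,g},{a,d,g}} {{b,d}} {{d,e}} {{d,f},{f,g},{d,f,g}}
  U13: {{a,g},{b,g},{a,b,g},{a,d,g}} {{b,c},{c,e},{b,c,e}} {{f,g},{d,f,g}}
  U23: {{g},{a,g},{b,g},{d,g},{f,g},{a,b,g},{a,d,g},{d,f,g}}
  U123: {{a,g},{b,g},{a,b,g},{a,d,g}} {{f,g},{d,f,g}}
C dims 5,8,2; δ0: rk 4, SNF 1^4; δ1: rk 2, SNF 1^2
Ȟ^0 = (5 − 4) − 0 = 1, so Ȟ^0 ≅ Z
Ȟ^1 = (8 − 2) − 4 = 2, so Ȟ^1 ≅ Z^2
Ȟ^2 = (2 − 0) − 2 = 0, so Ȟ^2 ≅ 0

Ȟ^0(U;F) ≅ Z, Ȟ^1(U;F) ≅ Z^2, Ȟ^2(U;F) ≅ 0


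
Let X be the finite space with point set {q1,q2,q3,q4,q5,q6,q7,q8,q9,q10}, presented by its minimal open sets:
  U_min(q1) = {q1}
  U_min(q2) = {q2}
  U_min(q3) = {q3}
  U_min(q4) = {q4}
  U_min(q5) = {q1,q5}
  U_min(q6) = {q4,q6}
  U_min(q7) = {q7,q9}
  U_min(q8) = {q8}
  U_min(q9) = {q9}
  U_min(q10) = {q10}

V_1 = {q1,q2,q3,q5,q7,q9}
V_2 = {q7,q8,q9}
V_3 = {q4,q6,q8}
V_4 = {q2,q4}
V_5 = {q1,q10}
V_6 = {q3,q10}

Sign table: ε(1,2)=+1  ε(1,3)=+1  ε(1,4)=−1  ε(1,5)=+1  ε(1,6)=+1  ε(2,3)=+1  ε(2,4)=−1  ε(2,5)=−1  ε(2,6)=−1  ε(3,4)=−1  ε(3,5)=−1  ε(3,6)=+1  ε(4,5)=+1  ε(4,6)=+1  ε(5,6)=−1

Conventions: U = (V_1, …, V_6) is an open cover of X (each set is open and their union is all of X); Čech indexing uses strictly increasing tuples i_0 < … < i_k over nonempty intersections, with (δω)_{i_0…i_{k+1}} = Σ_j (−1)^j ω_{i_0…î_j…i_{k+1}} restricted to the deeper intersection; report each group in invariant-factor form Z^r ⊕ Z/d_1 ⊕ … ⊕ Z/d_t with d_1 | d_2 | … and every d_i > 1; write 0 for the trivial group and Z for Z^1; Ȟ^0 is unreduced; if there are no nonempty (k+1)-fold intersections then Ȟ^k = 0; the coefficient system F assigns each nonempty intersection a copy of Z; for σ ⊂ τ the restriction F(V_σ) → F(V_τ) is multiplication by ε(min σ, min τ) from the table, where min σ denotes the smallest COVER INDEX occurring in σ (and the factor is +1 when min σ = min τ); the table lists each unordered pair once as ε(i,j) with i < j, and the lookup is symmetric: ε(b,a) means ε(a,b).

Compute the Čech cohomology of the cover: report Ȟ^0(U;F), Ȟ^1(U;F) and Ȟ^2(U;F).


cover nerve:
  V12={q7,q9} V14={q2} V15={q1} V16={q3} V23={q8} V34={q4} V56={q10}
C dims 6,7; δ0: rk 6, SNF 1^5·2
Ȟ^0: (6−6)−0=0 ⇒ 0
Ȟ^1: (7−0)−6=1 plus torsion [2] ⇒ Z ⊕ Z/2
Ȟ^2: (0−0)−0=0 ⇒ 0

Ȟ^0 = 0, Ȟ^1 = Z ⊕ Z/2 and Ȟ^2 = 0


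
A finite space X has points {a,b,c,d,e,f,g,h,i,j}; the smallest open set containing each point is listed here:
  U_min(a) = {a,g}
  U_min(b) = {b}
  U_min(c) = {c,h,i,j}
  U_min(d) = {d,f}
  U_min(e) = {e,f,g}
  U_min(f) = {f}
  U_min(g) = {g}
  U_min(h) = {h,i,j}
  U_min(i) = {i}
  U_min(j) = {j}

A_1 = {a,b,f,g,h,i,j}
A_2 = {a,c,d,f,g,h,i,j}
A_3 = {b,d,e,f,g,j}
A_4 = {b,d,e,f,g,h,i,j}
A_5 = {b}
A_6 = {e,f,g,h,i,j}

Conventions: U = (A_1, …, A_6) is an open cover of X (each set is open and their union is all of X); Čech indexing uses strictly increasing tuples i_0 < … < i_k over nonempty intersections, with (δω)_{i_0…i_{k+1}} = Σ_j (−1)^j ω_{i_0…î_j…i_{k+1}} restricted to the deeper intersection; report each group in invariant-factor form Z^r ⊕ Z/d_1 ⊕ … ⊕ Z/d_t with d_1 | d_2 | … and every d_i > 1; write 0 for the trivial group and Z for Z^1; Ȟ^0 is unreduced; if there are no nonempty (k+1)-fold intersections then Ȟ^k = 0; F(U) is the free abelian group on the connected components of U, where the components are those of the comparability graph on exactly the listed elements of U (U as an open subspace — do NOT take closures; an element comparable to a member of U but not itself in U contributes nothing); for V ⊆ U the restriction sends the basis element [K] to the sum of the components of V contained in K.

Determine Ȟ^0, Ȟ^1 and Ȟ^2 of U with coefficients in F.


Ȟ^0 = Z^3, Ȟ^1 = 0 and Ȟ^2 = 0

nerve of the cover:
  A12={a,f,g,h,i,j} A13={b,f,g,j} A14={b,f,g,h,i,j} A15={b} A16={f,g,h,i,j} A23={d,f,g,j} A24={d,f,g,h,i,j} A26={f,g,h,i,j} A34={b,d,e,f,g,j} A35={b} A36={e,f,g,j} A45={b} A46={e,f,g,h,i,j}
  A123={f,g,j} A124={f,g,h,i,j} A126={f,g,h,i,j} A134={b,f,g,j} A135={b} A136={f,g,j} A145={b} A146={f,g,h,i,j} A234={d,f,g,j} A236={f,g,j} A246={f,g,h,i,j} A345={b} A346={e,f,g,j}
  A1234={f,g,j} A1236={f,g,j} A1246={f,g,h,i,j} A1345={b} A1346={f,g,j} A2346={f,g,j}
  A12346={f,g,j}
components per intersection:
  A1: {a,g} {b} {f} {h,i,j}
  A2: {a,g} {c,h,i,j} {d,f}
  A3: {b} {d,e,f,g} {j}
  A4: {b} {d,e,f,g} {h,i,j}
  A5: {b}
  A6: {e,f,g} {h,i,j}
  A12: {a,g} {f} {h,i,j}
  A13: {b} {f} {g} {j}
  A14: {b} {f} {g} {h,i,j}
  A15: {b}
  A16: {f} {g} {h,i,j}
  A23: {d,f} {g} {j}
  A24: {d,f} {g} {h,i,j}
  A26: {f} {g} {h,i,j}
  A34: {b} {d,e,f,g} {j}
  A35: {b}
  A36: {e,f,g} {j}
  A45: {b}
  A46: {e,f,g} {h,i,j}
  A123: {f} {g} {j}
  A124: {f} {g} {h,i,j}
  A126: {f} {g} {h,i,j}
  A134: {b} {f} {g} {j}
  A135: {b}
  A136: {f} {g} {j}
  A145: {b}
  A146: {f} {g} {h,i,j}
  A234: {d,f} {g} {j}
  A236: {f} {g} {j}
  A246: {f} {g} {h,i,j}
  A345: {b}
  A346: {e,f,g} {j}
  A1234: {f} {g} {j}
  A1236: {f} {g} {j}
  A1246: {f} {g} {h,i,j}
  A1345: {b}
  A1346: {f} {g} {j}
  A2346: {f} {g} {j}
  A12346: {f} {g} {j}
C dims 16,33,33,16; δ0: rk 13, SNF 1^13; δ1: rk 20, SNF 1^20; δ2: rk 13, SNF 1^13
Ȟ^0 = (16 − 13) − 0 = 3, so Ȟ^0 ≅ Z^3
Ȟ^1 = (33 − 20) − 13 = 0, so Ȟ^1 ≅ 0
Ȟ^2 = (33 − 13) − 20 = 0, so Ȟ^2 ≅ 0


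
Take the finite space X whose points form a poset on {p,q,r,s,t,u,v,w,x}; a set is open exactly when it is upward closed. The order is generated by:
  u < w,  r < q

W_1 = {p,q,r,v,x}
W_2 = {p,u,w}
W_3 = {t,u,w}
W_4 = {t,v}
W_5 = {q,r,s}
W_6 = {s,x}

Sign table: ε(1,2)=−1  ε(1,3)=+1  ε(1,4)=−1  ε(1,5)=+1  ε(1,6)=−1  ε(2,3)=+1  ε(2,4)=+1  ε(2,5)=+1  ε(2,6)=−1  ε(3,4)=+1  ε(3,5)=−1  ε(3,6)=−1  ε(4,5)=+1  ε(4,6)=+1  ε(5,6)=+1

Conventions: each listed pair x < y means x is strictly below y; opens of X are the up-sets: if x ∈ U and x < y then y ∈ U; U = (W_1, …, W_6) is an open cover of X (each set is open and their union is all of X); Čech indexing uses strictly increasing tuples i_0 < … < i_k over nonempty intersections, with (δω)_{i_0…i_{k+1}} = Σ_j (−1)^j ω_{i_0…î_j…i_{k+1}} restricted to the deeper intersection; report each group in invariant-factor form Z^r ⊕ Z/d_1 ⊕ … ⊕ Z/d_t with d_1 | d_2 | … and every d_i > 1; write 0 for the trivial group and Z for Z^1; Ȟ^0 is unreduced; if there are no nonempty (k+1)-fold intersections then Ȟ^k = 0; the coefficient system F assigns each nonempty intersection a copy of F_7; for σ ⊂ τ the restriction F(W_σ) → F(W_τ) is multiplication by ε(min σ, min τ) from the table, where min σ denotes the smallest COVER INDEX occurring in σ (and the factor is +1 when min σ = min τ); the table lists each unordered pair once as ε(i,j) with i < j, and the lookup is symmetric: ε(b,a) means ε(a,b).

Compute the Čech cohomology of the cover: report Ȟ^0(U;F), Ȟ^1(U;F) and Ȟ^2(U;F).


intersection data:
  W12={p} W14={v} W15={q,r} W16={x} W23={u,w} W34={t} W56={s}
C dims 6,7; δ0: rk_F7 6
Ȟ^0 = (6 − 6) − 0 = 0, so Ȟ^0 ≅ 0
Ȟ^1 = (7 − 0) − 6 = 1, so Ȟ^1 ≅ Z/7
Ȟ^2 = (0 − 0) − 0 = 0, so Ȟ^2 ≅ 0

Ȟ^0(U;F) ≅ 0, Ȟ^1(U;F) ≅ Z/7 and Ȟ^2(U;F) ≅ 0


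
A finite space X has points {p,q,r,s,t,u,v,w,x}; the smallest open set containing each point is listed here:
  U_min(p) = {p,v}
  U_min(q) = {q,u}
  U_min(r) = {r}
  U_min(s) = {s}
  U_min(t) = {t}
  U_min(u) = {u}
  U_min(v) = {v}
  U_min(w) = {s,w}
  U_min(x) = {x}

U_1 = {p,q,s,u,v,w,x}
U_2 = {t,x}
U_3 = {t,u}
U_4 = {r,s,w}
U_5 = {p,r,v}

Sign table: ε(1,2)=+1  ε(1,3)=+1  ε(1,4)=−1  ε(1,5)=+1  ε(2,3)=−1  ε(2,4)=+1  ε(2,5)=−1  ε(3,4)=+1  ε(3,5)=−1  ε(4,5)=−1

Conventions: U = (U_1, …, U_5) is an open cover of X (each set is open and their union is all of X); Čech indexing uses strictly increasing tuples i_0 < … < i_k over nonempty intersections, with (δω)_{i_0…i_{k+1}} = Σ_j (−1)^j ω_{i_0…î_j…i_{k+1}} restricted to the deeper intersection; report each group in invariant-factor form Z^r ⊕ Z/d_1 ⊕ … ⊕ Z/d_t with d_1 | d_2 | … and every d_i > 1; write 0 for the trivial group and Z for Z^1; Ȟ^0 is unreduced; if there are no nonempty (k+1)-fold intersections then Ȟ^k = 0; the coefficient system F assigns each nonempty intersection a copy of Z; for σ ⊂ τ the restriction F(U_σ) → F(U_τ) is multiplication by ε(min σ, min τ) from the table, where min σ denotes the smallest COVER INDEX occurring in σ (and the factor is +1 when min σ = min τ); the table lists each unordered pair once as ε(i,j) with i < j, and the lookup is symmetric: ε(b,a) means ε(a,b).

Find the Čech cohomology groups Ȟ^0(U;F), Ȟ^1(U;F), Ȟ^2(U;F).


intersection data:
  U12={x} U13={u} U14={s,w} U15={p,v} U23={t} U45={r}
C dims 5,6; δ0: rk 5, SNF 1^4·2
Ȟ^0 = (5 − 5) − 0 = 0, so Ȟ^0 ≅ 0
Ȟ^1 = (6 − 0) − 5 = 1 plus torsion [2], so Ȟ^1 ≅ Z ⊕ Z/2
Ȟ^2 = (0 − 0) − 0 = 0, so Ȟ^2 ≅ 0

Ȟ^0 = 0, Ȟ^1 = Z ⊕ Z/2, Ȟ^2 = 0


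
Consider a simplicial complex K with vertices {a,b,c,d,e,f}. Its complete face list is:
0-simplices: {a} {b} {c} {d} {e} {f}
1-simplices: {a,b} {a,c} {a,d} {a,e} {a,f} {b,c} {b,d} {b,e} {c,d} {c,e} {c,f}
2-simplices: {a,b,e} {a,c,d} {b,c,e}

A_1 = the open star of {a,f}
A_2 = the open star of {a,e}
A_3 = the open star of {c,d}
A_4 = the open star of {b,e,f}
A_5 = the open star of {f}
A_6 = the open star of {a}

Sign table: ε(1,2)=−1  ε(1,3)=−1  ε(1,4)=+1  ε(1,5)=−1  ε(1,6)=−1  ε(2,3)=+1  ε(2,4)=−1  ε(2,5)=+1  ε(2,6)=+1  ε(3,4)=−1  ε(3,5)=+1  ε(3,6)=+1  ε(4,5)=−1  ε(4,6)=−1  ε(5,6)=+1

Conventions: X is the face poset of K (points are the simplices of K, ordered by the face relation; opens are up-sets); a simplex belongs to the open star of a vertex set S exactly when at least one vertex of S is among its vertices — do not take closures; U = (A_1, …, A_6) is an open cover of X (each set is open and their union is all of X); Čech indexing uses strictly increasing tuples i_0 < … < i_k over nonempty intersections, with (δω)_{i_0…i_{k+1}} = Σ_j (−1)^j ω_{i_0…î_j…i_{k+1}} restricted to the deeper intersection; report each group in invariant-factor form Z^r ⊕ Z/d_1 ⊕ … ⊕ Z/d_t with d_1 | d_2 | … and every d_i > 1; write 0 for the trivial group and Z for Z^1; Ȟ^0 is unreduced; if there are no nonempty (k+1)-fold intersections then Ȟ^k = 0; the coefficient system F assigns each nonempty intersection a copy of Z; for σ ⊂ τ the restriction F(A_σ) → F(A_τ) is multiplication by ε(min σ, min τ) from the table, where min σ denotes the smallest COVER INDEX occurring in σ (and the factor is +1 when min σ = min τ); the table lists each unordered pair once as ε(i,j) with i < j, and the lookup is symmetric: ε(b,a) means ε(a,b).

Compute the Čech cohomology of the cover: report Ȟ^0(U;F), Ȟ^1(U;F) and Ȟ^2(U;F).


nonempty intersections:
  A1={{a},{f},{a,b},{a,c},{a,d},{a,e},{a,f},{c,f},{a,b,e},{a,c,d}} A2={{a},{e},{a,b},{a,c},{a,d},{a,e},{a,f},{b,e},{c,e},{a,b,e},{a,c,d},{b,c,e}} A3={{c},{d},{a,c},{a,d},{b,c},{b,d},{c,d},{c,e},{c,f},{a,c,d},{b,c,e}} A4={{b},{e},{f},{a,b},{a,e},{a,f},{b,c},{b,d},{b,e},{c,e},{c,f},{a,b,e},{b,c,e}} A5={{f},{a,f},{c,f}} A6={{a},{a,b},{a,c},{a,d},{a,e},{a,f},{a,b,e},{a,c,d}}
  A12={{a},{a,b},{a,c},{a,d},{a,e},{a,f},{a,b,e},{a,c,d}} A13={{a,c},{a,d},{c,f},{a,c,d}} A14={{f},{a,b},{a,e},{a,f},{c,f},{a,b,e}} A15={{f},{a,f},{c,f}} A16={{a},{a,b},{a,c},{a,d},{a,e},{a,f},{a,b,e},{a,c,d}} A23={{a,c},{a,d},{c,e},{a,c,d},{b,c,e}} A24={{e},{a,b},{a,e},{a,f},{b,e},{c,e},{a,b,e},{b,c,e}} A25={{a,f}} A26={{a},{a,b},{a,c},{a,d},{a,e},{a,f},{a,b,e},{a,c,d}} A34={{b,c},{b,d},{c,e},{c,f},{b,c,e}} A35={{c,f}} A36={{a,c},{a,d},{a,c,d}} A45={{f},{a,f},{c,f}} A46={{a,b},{a,e},{a,f},{a,b,e}} A56={{a,f}}
  A123={{a,c},{a,d},{a,c,d}} A124={{a,b},{a,e},{a,f},{a,b,e}} A125={{a,f}} A126={{a},{a,b},{a,c},{a,d},{a,e},{a,f},{a,b,e},{a,c,d}} A134={{c,f}} A135={{c,f}} A136={{a,c},{a,d},{a,c,d}} A145={{f},{a,f},{c,f}} A146={{a,b},{a,e},{a,f},{a,b,e}} A156={{a,f}} A234={{c,e},{b,c,e}} A236={{a,c},{a,d},{a,c,d}} A245={{a,f}} A246={{a,b},{a,e},{a,f},{a,b,e}} A256={{a,f}} A345={{c,f}} A456={{a,f}}
  A1236={{a,c},{a,d},{a,c,d}} A1245={{a,f}} A1246={{a,b},{a,e},{a,f},{a,b,e}} A1256={{a,f}} A1345={{c,f}} A1456={{a,f}} A2456={{a,f}}
  A12456={{a,f}}
C dims 6,15,17,7; δ0: rk 5, SNF 1^5; δ1: rk 10, SNF 1^10; δ2: rk 6, SNF 1^6
Ȟ^0: (6−5)−0=1 ⇒ Z
Ȟ^1: (15−10)−5=0 ⇒ 0
Ȟ^2: (17−6)−10=1 ⇒ Z

Ȟ^0 = Z,  Ȟ^1 = 0,  Ȟ^2 = Z


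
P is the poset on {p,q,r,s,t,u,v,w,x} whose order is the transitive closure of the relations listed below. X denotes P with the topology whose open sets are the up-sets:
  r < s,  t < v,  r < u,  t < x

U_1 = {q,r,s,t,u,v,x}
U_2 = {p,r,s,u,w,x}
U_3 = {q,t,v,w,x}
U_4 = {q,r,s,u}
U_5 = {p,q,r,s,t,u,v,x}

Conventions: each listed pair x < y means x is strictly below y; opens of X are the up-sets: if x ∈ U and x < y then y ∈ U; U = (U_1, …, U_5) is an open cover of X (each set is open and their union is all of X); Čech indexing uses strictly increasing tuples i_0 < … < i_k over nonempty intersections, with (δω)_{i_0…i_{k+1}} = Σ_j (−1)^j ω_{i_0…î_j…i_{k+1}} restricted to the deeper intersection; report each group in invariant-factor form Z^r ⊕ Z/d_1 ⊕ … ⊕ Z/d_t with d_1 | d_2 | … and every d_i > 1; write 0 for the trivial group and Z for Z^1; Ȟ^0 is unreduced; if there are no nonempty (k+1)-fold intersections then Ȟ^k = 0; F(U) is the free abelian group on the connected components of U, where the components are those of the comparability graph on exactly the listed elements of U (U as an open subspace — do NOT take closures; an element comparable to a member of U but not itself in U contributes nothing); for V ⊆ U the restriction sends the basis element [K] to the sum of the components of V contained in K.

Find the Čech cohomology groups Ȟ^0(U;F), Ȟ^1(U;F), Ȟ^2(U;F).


nonempty intersections:
  U12={r,s,u,x} U13={q,t,v,x} U14={q,r,s,u} U15={q,r,s,t,u,v,x} U23={w,x} U24={r,s,u} U25={p,r,s,u,x} U34={q} U35={q,t,v,x} U45={q,r,s,u}
  U123={x} U124={r,s,u} U125={r,s,u,x} U134={q} U135={q,t,v,x} U145={q,r,s,u} U235={x} U245={r,s,u} U345={q}
  U1235={x} U1245={r,s,u} U1345={q}
components per intersection:
  U1: {q} {r,s,u} {t,v,x}
  U2: {p} {r,s,u} {w} {x}
  U3: {q} {t,v,x} {w}
  U4: {q} {r,s,u}
  U5: {p} {q} {r,s,u} {t,v,x}
  U12: {r,s,u} {x}
  U13: {q} {t,v,x}
  U14: {q} {r,s,u}
  U15: {q} {r,s,u} {t,v,x}
  U23: {w} {x}
  U24: {r,s,u}
  U25: {p} {r,s,u} {x}
  U34: {q}
  U35: {q} {t,v,x}
  U45: {q} {r,s,u}
  U123: {x}
  U124: {r,s,u}
  U125: {r,s,u} {x}
  U134: {q}
  U135: {q} {t,v,x}
  U145: {q} {r,s,u}
  U235: {x}
  U245: {r,s,u}
  U345: {q}
  U1235: {x}
  U1245: {r,s,u}
  U1345: {q}
C dims 16,20,12,3; δ0: rk 11, SNF 1^11; δ1: rk 9, SNF 1^9; δ2: rk 3, SNF 1^3
Ȟ^0: (16−11)−0=5 ⇒ Z^5
Ȟ^1: (20−9)−11=0 ⇒ 0
Ȟ^2: (12−3)−9=0 ⇒ 0

Ȟ^0 ≅ Z^5, Ȟ^1 ≅ 0 and Ȟ^2 ≅ 0


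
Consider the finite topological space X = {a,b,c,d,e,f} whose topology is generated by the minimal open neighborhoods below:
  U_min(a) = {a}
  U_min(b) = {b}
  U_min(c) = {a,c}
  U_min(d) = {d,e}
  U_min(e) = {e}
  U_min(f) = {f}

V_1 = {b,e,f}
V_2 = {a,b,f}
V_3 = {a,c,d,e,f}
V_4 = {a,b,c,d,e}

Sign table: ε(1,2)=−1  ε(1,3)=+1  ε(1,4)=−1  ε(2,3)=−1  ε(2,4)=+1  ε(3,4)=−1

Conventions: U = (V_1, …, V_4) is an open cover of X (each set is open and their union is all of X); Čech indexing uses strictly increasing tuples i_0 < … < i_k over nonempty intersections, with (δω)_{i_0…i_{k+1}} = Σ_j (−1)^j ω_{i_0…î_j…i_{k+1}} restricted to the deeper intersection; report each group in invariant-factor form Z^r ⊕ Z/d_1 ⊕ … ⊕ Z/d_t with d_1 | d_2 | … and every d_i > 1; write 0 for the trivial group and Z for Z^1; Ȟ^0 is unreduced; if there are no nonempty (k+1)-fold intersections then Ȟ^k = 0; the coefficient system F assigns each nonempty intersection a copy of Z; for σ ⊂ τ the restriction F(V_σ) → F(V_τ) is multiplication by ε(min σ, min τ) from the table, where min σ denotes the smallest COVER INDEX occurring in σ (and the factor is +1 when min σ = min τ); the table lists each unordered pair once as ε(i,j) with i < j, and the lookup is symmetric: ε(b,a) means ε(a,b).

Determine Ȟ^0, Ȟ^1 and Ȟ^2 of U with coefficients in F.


nerve of the cover:
  V12={b,f} V13={e,f} V14={b,e} V23={a,f} V24={a,b} V34={a,c,d,e}
  V123={f} V124={b} V134={e} V234={a}
C dims 4,6,4; δ0: rk 3, SNF 1^3; δ1: rk 3, SNF 1^3
Ȟ^0 = (4 − 3) − 0 = 1, so Ȟ^0 ≅ Z
Ȟ^1 = (6 − 3) − 3 = 0, so Ȟ^1 ≅ 0
Ȟ^2 = (4 − 0) − 3 = 1, so Ȟ^2 ≅ Z

Ȟ^0(U;F) ≅ Z, Ȟ^1(U;F) ≅ 0, Ȟ^2(U;F) ≅ Z


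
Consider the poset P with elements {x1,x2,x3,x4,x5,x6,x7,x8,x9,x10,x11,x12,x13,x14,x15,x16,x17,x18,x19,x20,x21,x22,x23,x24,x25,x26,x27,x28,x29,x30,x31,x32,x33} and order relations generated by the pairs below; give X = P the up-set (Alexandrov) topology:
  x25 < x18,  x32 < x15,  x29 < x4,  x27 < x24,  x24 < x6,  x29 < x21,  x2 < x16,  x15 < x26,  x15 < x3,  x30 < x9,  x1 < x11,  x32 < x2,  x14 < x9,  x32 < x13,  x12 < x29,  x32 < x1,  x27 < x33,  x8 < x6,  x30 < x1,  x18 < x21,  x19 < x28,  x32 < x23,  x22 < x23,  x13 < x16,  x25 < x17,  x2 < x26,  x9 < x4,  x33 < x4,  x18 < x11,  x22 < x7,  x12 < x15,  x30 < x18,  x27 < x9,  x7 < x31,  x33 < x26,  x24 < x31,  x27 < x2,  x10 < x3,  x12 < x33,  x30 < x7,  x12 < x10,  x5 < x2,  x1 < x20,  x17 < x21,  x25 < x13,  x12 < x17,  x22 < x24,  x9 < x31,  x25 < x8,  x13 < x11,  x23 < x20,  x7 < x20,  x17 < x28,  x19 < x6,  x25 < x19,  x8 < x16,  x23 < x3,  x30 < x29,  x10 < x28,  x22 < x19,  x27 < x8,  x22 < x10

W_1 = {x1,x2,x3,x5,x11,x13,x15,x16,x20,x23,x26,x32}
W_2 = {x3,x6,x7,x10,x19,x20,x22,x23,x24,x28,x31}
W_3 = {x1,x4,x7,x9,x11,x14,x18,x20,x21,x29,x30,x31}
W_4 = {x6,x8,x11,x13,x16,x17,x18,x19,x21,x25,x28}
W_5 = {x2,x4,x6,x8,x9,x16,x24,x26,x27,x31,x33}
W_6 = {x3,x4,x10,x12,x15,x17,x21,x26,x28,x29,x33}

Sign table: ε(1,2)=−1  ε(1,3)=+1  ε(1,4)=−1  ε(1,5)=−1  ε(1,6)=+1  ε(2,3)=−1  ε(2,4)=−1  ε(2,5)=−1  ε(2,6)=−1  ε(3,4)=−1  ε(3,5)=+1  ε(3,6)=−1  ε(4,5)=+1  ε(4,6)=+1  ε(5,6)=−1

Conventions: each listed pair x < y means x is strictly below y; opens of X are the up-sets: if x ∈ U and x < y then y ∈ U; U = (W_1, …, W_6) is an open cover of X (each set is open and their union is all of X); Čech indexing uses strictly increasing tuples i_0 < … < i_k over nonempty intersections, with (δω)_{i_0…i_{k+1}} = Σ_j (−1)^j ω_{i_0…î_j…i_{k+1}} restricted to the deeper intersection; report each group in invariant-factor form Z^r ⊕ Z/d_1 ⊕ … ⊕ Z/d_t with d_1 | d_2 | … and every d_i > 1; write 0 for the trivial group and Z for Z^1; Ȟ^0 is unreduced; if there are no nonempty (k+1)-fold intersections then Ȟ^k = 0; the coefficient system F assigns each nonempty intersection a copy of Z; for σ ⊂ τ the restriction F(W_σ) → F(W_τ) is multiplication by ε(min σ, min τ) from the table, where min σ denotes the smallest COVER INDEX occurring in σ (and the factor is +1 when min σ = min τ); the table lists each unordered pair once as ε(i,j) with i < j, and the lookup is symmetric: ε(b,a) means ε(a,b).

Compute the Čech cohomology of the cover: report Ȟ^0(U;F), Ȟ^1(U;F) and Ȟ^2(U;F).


Ȟ^0 ≅ 0; Ȟ^1 ≅ Z/2; Ȟ^2 ≅ Z

intersection data:
  W12={x3,x20,x23} W13={x1,x11,x20} W14={x11,x13,x16} W15={x2,x16,x26} W16={x3,x15,x26} W23={x7,x20,x31} W24={x6,x19,x28} W25={x6,x24,x31} W26={x3,x10,x28} W34={x11,x18,x21} W35={x4,x9,x31} W36={x4,x21,x29} W45={x6,x8,x16} W46={x17,x21,x28} W56={x4,x26,x33}
  W123={x20} W126={x3} W134={x11} W145={x16} W156={x26} W235={x31} W245={x6} W246={x28} W346={x21} W356={x4}
C dims 6,15,10; δ0: rk 6, SNF 1^5·2; δ1: rk 9, SNF 1^9
Ȟ^0 = (6 − 6) − 0 = 0, so Ȟ^0 ≅ 0
Ȟ^1 = (15 − 9) − 6 = 0 plus torsion [2], so Ȟ^1 ≅ Z/2
Ȟ^2 = (10 − 0) − 9 = 1, so Ȟ^2 ≅ Z


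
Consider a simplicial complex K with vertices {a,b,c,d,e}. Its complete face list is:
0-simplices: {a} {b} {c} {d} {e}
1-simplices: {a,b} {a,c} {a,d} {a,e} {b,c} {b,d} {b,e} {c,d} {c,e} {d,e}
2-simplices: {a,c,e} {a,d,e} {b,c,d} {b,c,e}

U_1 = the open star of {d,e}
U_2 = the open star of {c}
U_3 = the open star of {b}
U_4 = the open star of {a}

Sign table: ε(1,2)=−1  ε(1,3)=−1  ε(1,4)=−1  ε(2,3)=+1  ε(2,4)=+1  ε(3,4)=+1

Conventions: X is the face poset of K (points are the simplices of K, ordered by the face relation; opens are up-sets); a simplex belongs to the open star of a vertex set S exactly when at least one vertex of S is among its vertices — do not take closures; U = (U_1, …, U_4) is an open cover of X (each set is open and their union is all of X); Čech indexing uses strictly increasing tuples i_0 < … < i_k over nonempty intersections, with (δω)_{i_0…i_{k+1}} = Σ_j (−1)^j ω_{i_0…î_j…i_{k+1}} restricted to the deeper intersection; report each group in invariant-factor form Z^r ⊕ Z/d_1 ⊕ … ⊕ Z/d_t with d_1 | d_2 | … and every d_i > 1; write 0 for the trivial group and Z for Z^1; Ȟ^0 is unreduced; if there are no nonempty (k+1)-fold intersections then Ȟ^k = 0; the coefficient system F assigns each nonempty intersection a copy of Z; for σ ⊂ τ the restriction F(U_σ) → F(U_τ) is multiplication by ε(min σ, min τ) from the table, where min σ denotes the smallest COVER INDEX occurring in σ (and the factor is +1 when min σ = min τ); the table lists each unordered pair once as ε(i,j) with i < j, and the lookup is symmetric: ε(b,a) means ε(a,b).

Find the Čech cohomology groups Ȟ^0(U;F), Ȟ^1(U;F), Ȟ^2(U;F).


nonempty intersections:
  U1={{d},{e},{a,d},{a,e},{b,d},{b,e},{c,d},{c,e},{d,e},{a,c,e},{a,d,e},{b,c,d},{b,c,e}} U2={{c},{a,c},{b,c},{c,d},{c,e},{a,c,e},{b,c,d},{b,c,e}} U3={{b},{a,b},{b,c},{b,d},{b,e},{b,c,d},{b,c,e}} U4={{a},{a,b},{a,c},{a,d},{a,e},{a,c,e},{a,d,e}}
  U12={{c,d},{c,e},{a,c,e},{b,c,d},{b,c,e}} U13={{b,d},{b,e},{b,c,d},{b,c,e}} U14={{a,d},{a,e},{a,c,e},{a,d,e}} U23={{b,c},{b,c,d},{b,c,e}} U24={{a,c},{a,c,e}} U34={{a,b}}
  U123={{b,c,d},{b,c,e}} U124={{a,c,e}}
C dims 4,6,2; δ0: rk 3, SNF 1^3; δ1: rk 2, SNF 1^2
Ȟ^0: (4−3)−0=1 ⇒ Z
Ȟ^1: (6−2)−3=1 ⇒ Z
Ȟ^2: (2−0)−2=0 ⇒ 0

Ȟ^0 ≅ Z; Ȟ^1 ≅ Z; Ȟ^2 ≅ 0


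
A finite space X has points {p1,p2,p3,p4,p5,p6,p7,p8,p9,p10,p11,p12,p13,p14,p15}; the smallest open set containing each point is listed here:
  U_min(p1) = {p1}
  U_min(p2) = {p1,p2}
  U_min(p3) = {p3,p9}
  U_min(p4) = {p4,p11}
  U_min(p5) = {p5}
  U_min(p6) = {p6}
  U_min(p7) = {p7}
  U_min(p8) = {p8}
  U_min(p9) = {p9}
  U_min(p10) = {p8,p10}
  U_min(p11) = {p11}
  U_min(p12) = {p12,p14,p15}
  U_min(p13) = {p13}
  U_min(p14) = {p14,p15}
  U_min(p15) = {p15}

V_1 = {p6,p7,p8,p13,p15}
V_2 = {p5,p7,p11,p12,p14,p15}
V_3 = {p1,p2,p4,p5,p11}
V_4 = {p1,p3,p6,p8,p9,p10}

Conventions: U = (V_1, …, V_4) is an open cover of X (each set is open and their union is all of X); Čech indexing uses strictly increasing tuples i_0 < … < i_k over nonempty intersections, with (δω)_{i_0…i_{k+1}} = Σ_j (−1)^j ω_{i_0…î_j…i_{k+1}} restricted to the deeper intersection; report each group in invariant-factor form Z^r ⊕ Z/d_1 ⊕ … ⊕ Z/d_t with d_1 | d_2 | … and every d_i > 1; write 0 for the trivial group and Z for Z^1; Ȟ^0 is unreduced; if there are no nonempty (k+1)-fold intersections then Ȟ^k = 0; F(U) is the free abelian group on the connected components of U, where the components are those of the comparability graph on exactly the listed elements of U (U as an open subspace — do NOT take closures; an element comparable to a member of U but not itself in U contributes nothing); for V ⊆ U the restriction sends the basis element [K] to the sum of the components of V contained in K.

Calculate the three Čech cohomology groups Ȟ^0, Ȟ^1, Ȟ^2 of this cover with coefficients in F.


Ȟ^0(U;F) ≅ Z^9,  Ȟ^1(U;F) ≅ 0,  Ȟ^2(U;F) ≅ 0

nerve of the cover:
  V12={p7,p15} V14={p6,p8} V23={p5,p11} V34={p1}
components per intersection:
  V1: {p6} {p7} {p8} {p13} {p15}
  V2: {p5} {p7} {p11} {p12,p14,p15}
  V3: {p1,p2} {p4,p11} {p5}
  V4: {p1} {p3,p9} {p6} {p8,p10}
  V12: {p7} {p15}
  V14: {p6} {p8}
  V23: {p5} {p11}
  V34: {p1}
C dims 16,7; δ0: rk 7, SNF 1^7
Ȟ^0 = (16 − 7) − 0 = 9, so Ȟ^0 ≅ Z^9
Ȟ^1 = (7 − 0) − 7 = 0, so Ȟ^1 ≅ 0
Ȟ^2 = (0 − 0) − 0 = 0, so Ȟ^2 ≅ 0


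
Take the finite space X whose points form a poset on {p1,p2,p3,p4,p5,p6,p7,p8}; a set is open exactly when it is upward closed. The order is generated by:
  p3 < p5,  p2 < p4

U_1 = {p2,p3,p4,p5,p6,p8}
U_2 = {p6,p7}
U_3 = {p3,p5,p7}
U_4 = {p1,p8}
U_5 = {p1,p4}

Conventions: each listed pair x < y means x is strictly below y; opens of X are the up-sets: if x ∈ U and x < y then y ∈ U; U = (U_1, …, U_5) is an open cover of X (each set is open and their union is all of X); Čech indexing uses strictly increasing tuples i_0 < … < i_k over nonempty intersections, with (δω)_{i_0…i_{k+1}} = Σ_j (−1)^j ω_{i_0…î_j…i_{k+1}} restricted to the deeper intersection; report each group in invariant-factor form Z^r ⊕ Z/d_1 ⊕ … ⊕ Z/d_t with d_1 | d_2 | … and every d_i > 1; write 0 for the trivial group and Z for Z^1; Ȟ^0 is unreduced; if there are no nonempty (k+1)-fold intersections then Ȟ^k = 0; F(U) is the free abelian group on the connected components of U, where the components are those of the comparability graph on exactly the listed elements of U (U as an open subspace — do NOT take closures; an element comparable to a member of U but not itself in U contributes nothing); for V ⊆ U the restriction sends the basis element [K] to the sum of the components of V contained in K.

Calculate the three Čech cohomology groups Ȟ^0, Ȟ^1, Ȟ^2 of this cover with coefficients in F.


Ȟ^0(U;F) ≅ Z^6, Ȟ^1(U;F) ≅ 0, Ȟ^2(U;F) ≅ 0

nonempty intersections:
  U12={p6} U13={p3,p5} U14={p8} U15={p4} U23={p7} U45={p1}
components per intersection:
  U1: {p2,p4} {p3,p5} {p6} {p8}
  U2: {p6} {p7}
  U3: {p3,p5} {p7}
  U4: {p1} {p8}
  U5: {p1} {p4}
  U12: {p6}
  U13: {p3,p5}
  U14: {p8}
  U15: {p4}
  U23: {p7}
  U45: {p1}
C dims 12,6; δ0: rk 6, SNF 1^6
Ȟ^0: (12−6)−0=6 ⇒ Z^6
Ȟ^1: (6−0)−6=0 ⇒ 0
Ȟ^2: (0−0)−0=0 ⇒ 0


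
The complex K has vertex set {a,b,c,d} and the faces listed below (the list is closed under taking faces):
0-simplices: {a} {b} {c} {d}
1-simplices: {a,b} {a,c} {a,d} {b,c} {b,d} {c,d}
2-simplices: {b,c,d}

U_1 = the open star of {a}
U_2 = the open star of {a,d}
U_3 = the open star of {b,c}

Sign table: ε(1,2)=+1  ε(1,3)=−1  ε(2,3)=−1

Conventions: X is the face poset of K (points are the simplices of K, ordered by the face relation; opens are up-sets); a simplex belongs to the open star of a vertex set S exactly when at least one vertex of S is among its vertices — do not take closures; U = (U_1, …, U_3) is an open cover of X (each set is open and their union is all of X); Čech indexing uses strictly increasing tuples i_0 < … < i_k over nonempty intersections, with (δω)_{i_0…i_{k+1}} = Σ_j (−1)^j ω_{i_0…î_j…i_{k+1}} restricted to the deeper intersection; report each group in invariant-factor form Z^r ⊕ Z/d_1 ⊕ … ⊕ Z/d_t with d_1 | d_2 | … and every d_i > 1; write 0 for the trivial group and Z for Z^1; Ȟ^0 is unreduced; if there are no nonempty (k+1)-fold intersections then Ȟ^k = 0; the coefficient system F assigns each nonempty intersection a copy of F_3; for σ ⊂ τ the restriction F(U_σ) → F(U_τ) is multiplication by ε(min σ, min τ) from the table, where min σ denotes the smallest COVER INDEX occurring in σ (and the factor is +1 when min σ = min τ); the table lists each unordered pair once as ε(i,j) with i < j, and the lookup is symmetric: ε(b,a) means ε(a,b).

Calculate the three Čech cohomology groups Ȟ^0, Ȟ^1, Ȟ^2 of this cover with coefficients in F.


nerve simplices:
  U1={{a},{a,b},{a,c},{a,d}} U2={{a},{d},{a,b},{a,c},{a,d},{b,d},{c,d},{b,c,d}} U3={{b},{c},{a,b},{a,c},{b,c},{b,d},{c,d},{b,c,d}}
  U12={{a},{a,b},{a,c},{a,d}} U13={{a,b},{a,c}} U23={{a,b},{a,c},{b,d},{c,d},{b,c,d}}
  U123={{a,b},{a,c}}
C dims 3,3,1; δ0: rk_F3 2; δ1: rk_F3 1
degree 0: 3−2−0 = 1 → Ȟ^0 ≅ Z/3
degree 1: 3−1−2 = 0 → Ȟ^1 ≅ 0
degree 2: 1−0−1 = 0 → Ȟ^2 ≅ 0

Ȟ^0 ≅ Z/3; Ȟ^1 ≅ 0; Ȟ^2 ≅ 0


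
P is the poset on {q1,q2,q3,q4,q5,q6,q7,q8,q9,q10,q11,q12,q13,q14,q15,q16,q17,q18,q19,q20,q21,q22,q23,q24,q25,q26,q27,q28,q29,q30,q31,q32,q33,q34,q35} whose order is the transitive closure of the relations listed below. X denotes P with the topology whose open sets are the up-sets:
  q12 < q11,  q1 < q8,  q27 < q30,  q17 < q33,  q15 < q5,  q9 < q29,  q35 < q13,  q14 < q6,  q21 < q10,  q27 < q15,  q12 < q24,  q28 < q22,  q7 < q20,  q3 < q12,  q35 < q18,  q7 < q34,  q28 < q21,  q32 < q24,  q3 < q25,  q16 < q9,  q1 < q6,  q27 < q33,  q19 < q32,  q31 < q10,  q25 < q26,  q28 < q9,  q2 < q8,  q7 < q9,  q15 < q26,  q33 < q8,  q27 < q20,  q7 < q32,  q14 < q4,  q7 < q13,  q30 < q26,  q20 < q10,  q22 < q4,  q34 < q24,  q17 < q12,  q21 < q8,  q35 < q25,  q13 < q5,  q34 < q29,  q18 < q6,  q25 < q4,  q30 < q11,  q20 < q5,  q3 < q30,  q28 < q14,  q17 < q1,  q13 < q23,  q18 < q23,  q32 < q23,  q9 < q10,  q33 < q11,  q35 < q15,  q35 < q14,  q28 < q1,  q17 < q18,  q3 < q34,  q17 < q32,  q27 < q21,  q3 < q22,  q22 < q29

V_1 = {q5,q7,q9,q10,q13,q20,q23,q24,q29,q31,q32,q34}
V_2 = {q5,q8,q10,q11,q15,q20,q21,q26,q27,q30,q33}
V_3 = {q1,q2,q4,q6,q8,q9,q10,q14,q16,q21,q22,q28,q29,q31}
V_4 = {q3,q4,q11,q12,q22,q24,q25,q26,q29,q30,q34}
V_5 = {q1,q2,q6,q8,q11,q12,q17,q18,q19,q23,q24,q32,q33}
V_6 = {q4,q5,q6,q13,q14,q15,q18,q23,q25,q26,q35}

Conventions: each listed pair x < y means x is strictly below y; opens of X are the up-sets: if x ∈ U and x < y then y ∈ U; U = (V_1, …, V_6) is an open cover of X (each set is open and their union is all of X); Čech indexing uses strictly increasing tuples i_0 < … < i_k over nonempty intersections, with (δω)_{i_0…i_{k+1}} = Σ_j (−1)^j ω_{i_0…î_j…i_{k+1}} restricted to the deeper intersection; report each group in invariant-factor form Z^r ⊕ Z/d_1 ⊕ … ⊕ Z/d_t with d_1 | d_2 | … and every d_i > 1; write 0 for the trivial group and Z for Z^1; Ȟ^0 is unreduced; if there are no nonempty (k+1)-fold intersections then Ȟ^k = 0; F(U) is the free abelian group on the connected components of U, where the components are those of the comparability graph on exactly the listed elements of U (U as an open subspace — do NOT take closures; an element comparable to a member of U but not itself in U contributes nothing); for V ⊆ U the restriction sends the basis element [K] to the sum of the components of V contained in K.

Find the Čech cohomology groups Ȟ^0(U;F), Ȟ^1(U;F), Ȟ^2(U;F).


Ȟ^0 ≅ Z, Ȟ^1 ≅ 0 and Ȟ^2 ≅ Z/2

nonempty intersections:
  V12={q5,q10,q20} V13={q9,q10,q29,q31} V14={q24,q29,q34} V15={q23,q24,q32} V16={q5,q13,q23} V23={q8,q10,q21} V24={q11,q26,q30} V25={q8,q11,q33} V26={q5,q15,q26} V34={q4,q22,q29} V35={q1,q2,q6,q8} V36={q4,q6,q14} V45={q11,q12,q24} V46={q4,q25,q26} V56={q6,q18,q23}
  V123={q10} V126={q5} V134={q29} V145={q24} V156={q23} V235={q8} V245={q11} V246={q26} V346={q4} V356={q6}
components per intersection:
  V1: {q5,q7,q9,q10,q13,q20,q23,q24,q29,q31,q32,q34}
  V2: {q5,q8,q10,q11,q15,q20,q21,q26,q27,q30,q33}
  V3: {q1,q2,q4,q6,q8,q9,q10,q14,q16,q21,q22,q28,q29,q31}
  V4: {q3,q4,q11,q12,q22,q24,q25,q26,q29,q30,q34}
  V5: {q1,q2,q6,q8,q11,q12,q17,q18,q19,q23,q24,q32,q33}
  V6: {q4,q5,q6,q13,q14,q15,q18,q23,q25,q26,q35}
  V12: {q5,q10,q20}
  V13: {q9,q10,q29,q31}
  V14: {q24,q29,q34}
  V15: {q23,q24,q32}
  V16: {q5,q13,q23}
  V23: {q8,q10,q21}
  V24: {q11,q26,q30}
  V25: {q8,q11,q33}
  V26: {q5,q15,q26}
  V34: {q4,q22,q29}
  V35: {q1,q2,q6,q8}
  V36: {q4,q6,q14}
  V45: {q11,q12,q24}
  V46: {q4,q25,q26}
  V56: {q6,q18,q23}
  V123: {q10}
  V126: {q5}
  V134: {q29}
  V145: {q24}
  V156: {q23}
  V235: {q8}
  V245: {q11}
  V246: {q26}
  V346: {q4}
  V356: {q6}
C dims 6,15,10; δ0: rk 5, SNF 1^5; δ1: rk 10, SNF 1^9·2
Ȟ^0: (6−5)−0=1 ⇒ Z
Ȟ^1: (15−10)−5=0 ⇒ 0
Ȟ^2: (10−0)−10=0 plus torsion [2] ⇒ Z/2
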